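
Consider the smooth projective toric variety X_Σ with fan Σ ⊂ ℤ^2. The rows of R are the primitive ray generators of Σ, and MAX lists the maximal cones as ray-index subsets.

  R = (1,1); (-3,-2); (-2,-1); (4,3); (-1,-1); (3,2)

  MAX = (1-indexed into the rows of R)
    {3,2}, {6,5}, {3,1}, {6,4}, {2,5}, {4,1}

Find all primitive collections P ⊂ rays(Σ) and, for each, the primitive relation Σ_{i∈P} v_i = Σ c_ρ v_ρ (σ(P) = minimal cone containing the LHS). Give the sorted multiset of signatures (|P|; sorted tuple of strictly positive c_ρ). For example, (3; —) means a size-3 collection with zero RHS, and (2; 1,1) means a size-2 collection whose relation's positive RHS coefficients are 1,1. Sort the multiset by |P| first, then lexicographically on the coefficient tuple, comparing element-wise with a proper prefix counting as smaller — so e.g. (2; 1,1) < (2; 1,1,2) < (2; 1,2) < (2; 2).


The 9 primitive collections of Σ (r=6, n=2):

  P={1,5}:  v_{1} + v_{5} = 0  ⟹  sig = (2; —)
  P={2,6}:  v_{2} + v_{6} = 0  ⟹  sig = (2; —)
  P={1,2}:  v_{1} + v_{2} = v_{3}  ⟹  sig = (2; 1)
  P={1,6}:  v_{1} + v_{6} = v_{4}  ⟹  sig = (2; 1)
  P={2,4}:  v_{2} + v_{4} = v_{1}  ⟹  sig = (2; 1)
  P={3,5}:  v_{3} + v_{5} = v_{2}  ⟹  sig = (2; 1)
  P={3,6}:  v_{3} + v_{6} = v_{1}  ⟹  sig = (2; 1)
  P={4,5}:  v_{4} + v_{5} = v_{6}  ⟹  sig = (2; 1)
  P={3,4}:  v_{3} + v_{4} = 2·v_{1}  ⟹  sig = (2; 2)

so the primitive-relation signature multiset is
{ (2; —) ×2,  (2; 1) ×6,  (2; 2) }


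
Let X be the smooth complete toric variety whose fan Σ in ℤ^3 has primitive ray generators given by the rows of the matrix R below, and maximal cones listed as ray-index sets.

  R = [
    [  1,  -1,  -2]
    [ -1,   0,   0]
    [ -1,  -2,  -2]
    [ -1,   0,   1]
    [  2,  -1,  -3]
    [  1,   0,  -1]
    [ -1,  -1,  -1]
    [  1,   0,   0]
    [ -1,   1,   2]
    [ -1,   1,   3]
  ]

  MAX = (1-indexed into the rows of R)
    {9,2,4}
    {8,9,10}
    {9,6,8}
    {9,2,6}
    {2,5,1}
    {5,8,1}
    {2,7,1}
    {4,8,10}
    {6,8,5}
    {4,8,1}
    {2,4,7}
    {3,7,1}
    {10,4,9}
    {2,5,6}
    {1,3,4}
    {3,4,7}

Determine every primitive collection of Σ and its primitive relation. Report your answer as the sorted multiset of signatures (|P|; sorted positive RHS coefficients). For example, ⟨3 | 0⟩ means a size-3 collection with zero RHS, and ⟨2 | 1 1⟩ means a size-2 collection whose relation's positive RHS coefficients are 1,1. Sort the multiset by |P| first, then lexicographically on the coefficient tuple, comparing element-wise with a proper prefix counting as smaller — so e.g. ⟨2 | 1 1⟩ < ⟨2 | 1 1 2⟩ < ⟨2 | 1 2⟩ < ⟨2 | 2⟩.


24 collections generate NE(X_Σ); each relation:

  P={1,9}:  v_{1} + v_{9} = 0  ⟹  sig = ⟨2 | 0⟩
  P={2,8}:  v_{2} + v_{8} = 0  ⟹  sig = ⟨2 | 0⟩
  P={4,6}:  v_{4} + v_{6} = 0  ⟹  sig = ⟨2 | 0⟩
  P={1,6}:  v_{1} + v_{6} = v_{5}  ⟹  sig = ⟨2 | 1⟩
  P={4,5}:  v_{4} + v_{5} = v_{1}  ⟹  sig = ⟨2 | 1⟩
  P={5,9}:  v_{5} + v_{9} = v_{6}  ⟹  sig = ⟨2 | 1⟩
  P={5,10}:  v_{5} + v_{10} = v_{8}  ⟹  sig = ⟨2 | 1⟩
  P={1,10}:  v_{1} + v_{10} = v_{4} + v_{8}  ⟹  sig = ⟨2 | 1 1⟩
  P={2,10}:  v_{2} + v_{10} = v_{4} + v_{9}  ⟹  sig = ⟨2 | 1 1⟩
  P={3,6}:  v_{3} + v_{6} = v_{1} + v_{7}  ⟹  sig = ⟨2 | 1 1⟩
  P={3,9}:  v_{3} + v_{9} = v_{4} + v_{7}  ⟹  sig = ⟨2 | 1 1⟩
  P={6,7}:  v_{6} + v_{7} = v_{1} + v_{2}  ⟹  sig = ⟨2 | 1 1⟩
  P={6,10}:  v_{6} + v_{10} = v_{8} + v_{9}  ⟹  sig = ⟨2 | 1 1⟩
  P={7,8}:  v_{7} + v_{8} = v_{1} + v_{4}  ⟹  sig = ⟨2 | 1 1⟩
  P={7,9}:  v_{7} + v_{9} = v_{2} + v_{4}  ⟹  sig = ⟨2 | 1 1⟩
  P={3,5}:  v_{3} + v_{5} = 2·v_{1} + v_{7}  ⟹  sig = ⟨2 | 1 2⟩
  P={5,7}:  v_{5} + v_{7} = 2·v_{1} + v_{2}  ⟹  sig = ⟨2 | 1 2⟩
  P={3,10}:  v_{3} + v_{10} = v_{1} + 3·v_{4}  ⟹  sig = ⟨2 | 1 3⟩
  P={2,3}:  v_{2} + v_{3} = 2·v_{7}  ⟹  sig = ⟨2 | 2⟩
  P={7,10}:  v_{7} + v_{10} = 2·v_{4}  ⟹  sig = ⟨2 | 2⟩
  P={3,8}:  v_{3} + v_{8} = 2·v_{1} + 2·v_{4}  ⟹  sig = ⟨2 | 2 2⟩
  P={1,2,4}:  v_{1} + v_{2} + v_{4} = v_{7}  ⟹  sig = ⟨3 | 1⟩
  P={1,4,7}:  v_{1} + v_{4} + v_{7} = v_{3}  ⟹  sig = ⟨3 | 1⟩
  P={4,8,9}:  v_{4} + v_{8} + v_{9} = v_{10}  ⟹  sig = ⟨3 | 1⟩

Hence PRS(X_Σ) =
    ⟨2 | 0⟩
    ⟨2 | 0⟩
    ⟨2 | 0⟩
    ⟨2 | 1⟩
    ⟨2 | 1⟩
    ⟨2 | 1⟩
    ⟨2 | 1⟩
    ⟨2 | 1 1⟩
    ⟨2 | 1 1⟩
    ⟨2 | 1 1⟩
    ⟨2 | 1 1⟩
    ⟨2 | 1 1⟩
    ⟨2 | 1 1⟩
    ⟨2 | 1 1⟩
    ⟨2 | 1 1⟩
    ⟨2 | 1 2⟩
    ⟨2 | 1 2⟩
    ⟨2 | 1 3⟩
    ⟨2 | 2⟩
    ⟨2 | 2⟩
    ⟨2 | 2 2⟩
    ⟨3 | 1⟩
    ⟨3 | 1⟩
    ⟨3 | 1⟩


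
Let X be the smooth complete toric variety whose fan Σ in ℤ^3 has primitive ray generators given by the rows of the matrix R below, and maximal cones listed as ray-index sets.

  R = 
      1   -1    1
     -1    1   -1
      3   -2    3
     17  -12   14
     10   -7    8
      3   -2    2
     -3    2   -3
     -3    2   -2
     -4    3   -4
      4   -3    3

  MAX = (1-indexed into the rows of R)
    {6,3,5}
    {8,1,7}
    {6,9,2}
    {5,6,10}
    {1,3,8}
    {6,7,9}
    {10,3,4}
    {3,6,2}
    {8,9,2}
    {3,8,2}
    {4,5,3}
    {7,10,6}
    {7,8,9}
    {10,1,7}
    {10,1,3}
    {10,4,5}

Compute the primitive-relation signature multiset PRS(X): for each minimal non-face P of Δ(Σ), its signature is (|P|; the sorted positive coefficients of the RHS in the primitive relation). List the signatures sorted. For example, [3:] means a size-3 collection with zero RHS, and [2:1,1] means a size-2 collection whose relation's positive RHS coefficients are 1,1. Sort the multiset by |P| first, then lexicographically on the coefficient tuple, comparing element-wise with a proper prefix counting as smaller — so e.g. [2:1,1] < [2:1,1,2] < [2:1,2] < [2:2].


The 23 primitive collections of Σ (r=10, n=3):

  P={1,2}:  v_{1} + v_{2} = 0  ⟹  sig = [2:]
  P={3,7}:  v_{3} + v_{7} = 0  ⟹  sig = [2:]
  P={6,8}:  v_{6} + v_{8} = 0  ⟹  sig = [2:]
  P={1,6}:  v_{1} + v_{6} = v_{10}  ⟹  sig = [2:1]
  P={1,9}:  v_{1} + v_{9} = v_{7}  ⟹  sig = [2:1]
  P={2,7}:  v_{2} + v_{7} = v_{9}  ⟹  sig = [2:1]
  P={2,10}:  v_{2} + v_{10} = v_{6}  ⟹  sig = [2:1]
  P={3,9}:  v_{3} + v_{9} = v_{2}  ⟹  sig = [2:1]
  P={8,10}:  v_{8} + v_{10} = v_{1}  ⟹  sig = [2:1]
  P={4,7}:  v_{4} + v_{7} = v_{5} + v_{10}  ⟹  sig = [2:1,1]
  P={4,9}:  v_{4} + v_{9} = v_{5} + v_{6}  ⟹  sig = [2:1,1]
  P={5,7}:  v_{5} + v_{7} = v_{6} + v_{10}  ⟹  sig = [2:1,1]
  P={5,8}:  v_{5} + v_{8} = v_{3} + v_{10}  ⟹  sig = [2:1,1]
  P={9,10}:  v_{9} + v_{10} = v_{6} + v_{7}  ⟹  sig = [2:1,1]
  P={2,4}:  v_{2} + v_{4} = v_{3} + v_{5} + v_{6}  ⟹  sig = [2:1,1,1]
  P={1,5}:  v_{1} + v_{5} = v_{3} + 2·v_{10}  ⟹  sig = [2:1,2]
  P={2,5}:  v_{2} + v_{5} = v_{3} + 2·v_{6}  ⟹  sig = [2:1,2]
  P={4,6}:  v_{4} + v_{6} = 2·v_{5}  ⟹  sig = [2:2]
  P={5,9}:  v_{5} + v_{9} = 2·v_{6}  ⟹  sig = [2:2]
  P={4,8}:  v_{4} + v_{8} = 2·v_{3} + 2·v_{10}  ⟹  sig = [2:2,2]
  P={1,4}:  v_{1} + v_{4} = 2·v_{3} + 3·v_{10}  ⟹  sig = [2:2,3]
  P={3,5,10}:  v_{3} + v_{5} + v_{10} = v_{4}  ⟹  sig = [3:1]
  P={3,6,10}:  v_{3} + v_{6} + v_{10} = v_{5}  ⟹  sig = [3:1]

so the primitive-relation signature multiset is
[[2:], [2:], [2:], [2:1], [2:1], [2:1], [2:1], [2:1], [2:1], [2:1,1], [2:1,1], [2:1,1], [2:1,1], [2:1,1], [2:1,1,1], [2:1,2], [2:1,2], [2:2], [2:2], [2:2,2], [2:2,3], [3:1], [3:1]]


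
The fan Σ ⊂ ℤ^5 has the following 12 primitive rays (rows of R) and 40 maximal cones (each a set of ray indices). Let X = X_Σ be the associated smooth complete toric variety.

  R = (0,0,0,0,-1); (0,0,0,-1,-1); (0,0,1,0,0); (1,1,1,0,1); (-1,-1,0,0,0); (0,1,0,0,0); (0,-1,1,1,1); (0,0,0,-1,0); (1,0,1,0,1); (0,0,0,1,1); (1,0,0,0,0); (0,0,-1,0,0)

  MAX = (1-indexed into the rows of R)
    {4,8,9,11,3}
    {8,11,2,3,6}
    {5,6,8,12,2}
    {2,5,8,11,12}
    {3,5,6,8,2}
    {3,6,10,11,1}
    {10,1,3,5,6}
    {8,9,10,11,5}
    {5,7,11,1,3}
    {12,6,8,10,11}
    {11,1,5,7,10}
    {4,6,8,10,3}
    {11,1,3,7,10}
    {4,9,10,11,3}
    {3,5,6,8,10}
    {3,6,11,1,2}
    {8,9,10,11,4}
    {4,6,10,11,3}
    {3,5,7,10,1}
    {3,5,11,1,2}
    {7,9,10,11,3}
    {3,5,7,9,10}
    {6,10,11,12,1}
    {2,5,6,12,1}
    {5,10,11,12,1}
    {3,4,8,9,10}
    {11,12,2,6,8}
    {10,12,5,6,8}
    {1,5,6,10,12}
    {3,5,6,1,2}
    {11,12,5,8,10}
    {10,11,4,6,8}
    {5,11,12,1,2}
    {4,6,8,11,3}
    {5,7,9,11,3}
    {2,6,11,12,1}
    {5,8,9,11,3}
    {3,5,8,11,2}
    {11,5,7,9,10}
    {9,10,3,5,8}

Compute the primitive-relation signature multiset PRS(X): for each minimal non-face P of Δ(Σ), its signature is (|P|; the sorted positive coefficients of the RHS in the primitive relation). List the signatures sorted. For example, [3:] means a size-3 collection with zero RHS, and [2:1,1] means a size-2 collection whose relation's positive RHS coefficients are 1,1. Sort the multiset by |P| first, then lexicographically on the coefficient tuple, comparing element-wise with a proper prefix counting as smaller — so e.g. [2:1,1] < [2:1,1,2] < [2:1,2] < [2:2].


Σ has 19 primitive collections:

  • {2,10}:  v_{2} + v_{10} = 0 — sig = [2:]
  • {3,12}:  v_{3} + v_{12} = 0 — sig = [2:]
  • {1,8}:  v_{1} + v_{8} = v_{2} — sig = [2:1]
  • {6,9}:  v_{6} + v_{9} = v_{4} — sig = [2:1]
  • {1,9}:  v_{1} + v_{9} = v_{3} + v_{11} — sig = [2:1,1]
  • {6,7}:  v_{6} + v_{7} = v_{3} + v_{10} — sig = [2:1,1]
  • {7,8}:  v_{7} + v_{8} = v_{5} + v_{9} — sig = [2:1,1]
  • {1,4}:  v_{1} + v_{4} = v_{3} + v_{6} + v_{11} — sig = [2:1,1,1]
  • {2,7}:  v_{2} + v_{7} = v_{3} + v_{5} + v_{11} — sig = [2:1,1,1]
  • {2,9}:  v_{2} + v_{9} = v_{3} + v_{8} + v_{11} — sig = [2:1,1,1]
  • {4,5}:  v_{4} + v_{5} = v_{3} + v_{8} + v_{10} — sig = [2:1,1,1]
  • {4,7}:  v_{4} + v_{7} = v_{3} + v_{9} + v_{10} — sig = [2:1,1,1]
  • {7,12}:  v_{7} + v_{12} = v_{5} + v_{10} + v_{11} — sig = [2:1,1,1]
  • {9,12}:  v_{9} + v_{12} = v_{8} + v_{10} + v_{11} — sig = [2:1,1,1]
  • {2,4}:  v_{2} + v_{4} = v_{3} + v_{6} + v_{8} + v_{11} — sig = [2:1,1,1,1]
  • {4,12}:  v_{4} + v_{12} = v_{6} + v_{8} + v_{10} + v_{11} — sig = [2:1,1,1,1]
  • {5,6,11}:  v_{5} + v_{6} + v_{11} = 0 — sig = [3:]
  • {3,5,10,11}:  v_{3} + v_{5} + v_{10} + v_{11} = v_{7} — sig = [4:1]
  • {3,8,10,11}:  v_{3} + v_{8} + v_{10} + v_{11} = v_{9} — sig = [4:1]

Signatures (|P|; sorted positive RHS coefficients), sorted:
{ [2:] ×2,  [2:1] ×2,  [2:1,1] ×3,  [2:1,1,1] ×7,  [2:1,1,1,1] ×2,  [3:],  [4:1] ×2 }


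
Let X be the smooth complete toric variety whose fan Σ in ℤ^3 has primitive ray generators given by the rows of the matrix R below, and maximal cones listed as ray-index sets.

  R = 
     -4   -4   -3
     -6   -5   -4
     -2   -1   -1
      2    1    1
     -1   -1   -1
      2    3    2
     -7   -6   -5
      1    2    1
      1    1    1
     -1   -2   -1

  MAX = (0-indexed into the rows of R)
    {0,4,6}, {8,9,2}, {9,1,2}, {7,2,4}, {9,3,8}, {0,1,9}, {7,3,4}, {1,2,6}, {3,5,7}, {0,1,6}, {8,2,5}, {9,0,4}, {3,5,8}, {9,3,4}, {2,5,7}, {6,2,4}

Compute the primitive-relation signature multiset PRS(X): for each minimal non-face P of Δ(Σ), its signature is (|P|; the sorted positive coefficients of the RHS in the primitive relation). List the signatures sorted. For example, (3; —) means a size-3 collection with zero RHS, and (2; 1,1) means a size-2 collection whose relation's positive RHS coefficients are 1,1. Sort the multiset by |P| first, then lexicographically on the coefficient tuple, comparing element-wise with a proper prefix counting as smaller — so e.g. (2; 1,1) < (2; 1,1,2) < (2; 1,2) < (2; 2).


22 minimal non-faces of Δ(Σ) (on 10 rays):

  P={2,3}:  v_{2} + v_{3} = 0 ; sig = (2; —)
  P={4,8}:  v_{4} + v_{8} = 0 ; sig = (2; —)
  P={7,9}:  v_{7} + v_{9} = 0 ; sig = (2; —)
  P={0,2}:  v_{0} + v_{2} = v_{1} ; sig = (2; 1)
  P={0,5}:  v_{0} + v_{5} = v_{2} ; sig = (2; 1)
  P={1,3}:  v_{1} + v_{3} = v_{0} ; sig = (2; 1)
  P={1,4}:  v_{1} + v_{4} = v_{6} ; sig = (2; 1)
  P={4,5}:  v_{4} + v_{5} = v_{7} ; sig = (2; 1)
  P={5,9}:  v_{5} + v_{9} = v_{8} ; sig = (2; 1)
  P={6,8}:  v_{6} + v_{8} = v_{1} ; sig = (2; 1)
  P={7,8}:  v_{7} + v_{8} = v_{5} ; sig = (2; 1)
  P={0,3}:  v_{0} + v_{3} = v_{4} + v_{9} ; sig = (2; 1,1)
  P={0,7}:  v_{0} + v_{7} = v_{2} + v_{4} ; sig = (2; 1,1)
  P={0,8}:  v_{0} + v_{8} = v_{2} + v_{9} ; sig = (2; 1,1)
  P={3,6}:  v_{3} + v_{6} = v_{0} + v_{4} ; sig = (2; 1,1)
  P={1,7}:  v_{1} + v_{7} = 2·v_{2} + v_{4} ; sig = (2; 1,2)
  P={1,8}:  v_{1} + v_{8} = 2·v_{2} + v_{9} ; sig = (2; 1,2)
  P={5,6}:  v_{5} + v_{6} = 2·v_{2} + v_{4} ; sig = (2; 1,2)
  P={1,5}:  v_{1} + v_{5} = 2·v_{2} ; sig = (2; 2)
  P={6,9}:  v_{6} + v_{9} = 2·v_{0} ; sig = (2; 2)
  P={6,7}:  v_{6} + v_{7} = 2·v_{2} + 2·v_{4} ; sig = (2; 2,2)
  P={2,4,9}:  v_{2} + v_{4} + v_{9} = v_{0} ; sig = (3; 1)

so the primitive-relation signature multiset is
    (2; —)
    (2; —)
    (2; —)
    (2; 1)
    (2; 1)
    (2; 1)
    (2; 1)
    (2; 1)
    (2; 1)
    (2; 1)
    (2; 1)
    (2; 1,1)
    (2; 1,1)
    (2; 1,1)
    (2; 1,1)
    (2; 1,2)
    (2; 1,2)
    (2; 1,2)
    (2; 2)
    (2; 2)
    (2; 2,2)
    (3; 1)


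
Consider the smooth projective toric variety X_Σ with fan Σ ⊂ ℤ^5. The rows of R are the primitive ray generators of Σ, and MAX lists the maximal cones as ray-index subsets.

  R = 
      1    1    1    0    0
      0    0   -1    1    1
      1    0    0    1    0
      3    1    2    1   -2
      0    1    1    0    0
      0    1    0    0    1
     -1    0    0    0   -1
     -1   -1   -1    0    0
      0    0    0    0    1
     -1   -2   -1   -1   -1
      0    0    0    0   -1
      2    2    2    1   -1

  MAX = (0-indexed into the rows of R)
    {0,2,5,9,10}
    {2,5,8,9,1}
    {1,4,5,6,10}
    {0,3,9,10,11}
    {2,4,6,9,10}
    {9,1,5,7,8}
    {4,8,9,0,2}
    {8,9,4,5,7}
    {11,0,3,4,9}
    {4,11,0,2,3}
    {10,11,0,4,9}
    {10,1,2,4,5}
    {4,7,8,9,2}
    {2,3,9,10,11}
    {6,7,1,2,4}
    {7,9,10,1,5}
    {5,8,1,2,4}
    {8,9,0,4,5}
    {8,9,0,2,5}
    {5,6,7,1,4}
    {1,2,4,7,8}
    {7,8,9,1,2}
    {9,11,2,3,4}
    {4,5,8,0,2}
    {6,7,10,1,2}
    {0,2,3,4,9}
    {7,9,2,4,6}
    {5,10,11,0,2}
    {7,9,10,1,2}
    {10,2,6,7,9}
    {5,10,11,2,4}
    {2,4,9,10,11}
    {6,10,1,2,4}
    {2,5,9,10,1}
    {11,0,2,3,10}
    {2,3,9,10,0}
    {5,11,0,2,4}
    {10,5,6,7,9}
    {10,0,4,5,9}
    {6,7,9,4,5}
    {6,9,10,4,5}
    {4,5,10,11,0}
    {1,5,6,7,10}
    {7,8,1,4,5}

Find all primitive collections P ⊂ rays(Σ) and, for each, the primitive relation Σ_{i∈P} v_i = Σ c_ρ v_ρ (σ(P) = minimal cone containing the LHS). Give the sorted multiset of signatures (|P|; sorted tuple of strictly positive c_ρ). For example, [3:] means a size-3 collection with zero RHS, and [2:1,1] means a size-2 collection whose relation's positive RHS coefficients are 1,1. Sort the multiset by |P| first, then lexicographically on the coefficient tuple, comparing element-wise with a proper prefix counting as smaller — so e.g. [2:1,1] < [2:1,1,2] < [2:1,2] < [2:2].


|primitive collections| = 24. Relations:

  • {0,7}:  v_{0} + v_{7} = 0  ⇒ sig = [2:]
  • {8,10}:  v_{8} + v_{10} = 0  ⇒ sig = [2:]
  • {0,1}:  v_{0} + v_{1} = v_{2} + v_{5}  ⇒ sig = [2:1,1]
  • {0,6}:  v_{0} + v_{6} = v_{4} + v_{10}  ⇒ sig = [2:1,1]
  • {6,8}:  v_{6} + v_{8} = v_{4} + v_{7}  ⇒ sig = [2:1,1]
  • {3,7}:  v_{3} + v_{7} = v_{2} + v_{9} + v_{11}  ⇒ sig = [2:1,1,1]
  • {7,11}:  v_{7} + v_{11} = v_{2} + v_{4} + v_{10}  ⇒ sig = [2:1,1,1]
  • {8,11}:  v_{8} + v_{11} = v_{0} + v_{2} + v_{4}  ⇒ sig = [2:1,1,1]
  • {3,6}:  v_{3} + v_{6} = v_{2} + v_{4} + v_{9} + v_{10} + v_{11}  ⇒ sig = [2:1,1,1,1,1]
  • {1,11}:  v_{1} + v_{11} = 2·v_{2} + v_{4} + v_{5} + v_{10}  ⇒ sig = [2:1,1,1,2]
  • {1,3}:  v_{1} + v_{3} = v_{0} + 2·v_{2} + v_{10}  ⇒ sig = [2:1,1,2]
  • {3,5}:  v_{3} + v_{5} = 2·v_{0} + v_{2} + v_{10}  ⇒ sig = [2:1,1,2]
  • {3,8}:  v_{3} + v_{8} = 2·v_{0} + 2·v_{2} + v_{4} + v_{9}  ⇒ sig = [2:1,1,2,2]
  • {6,11}:  v_{6} + v_{11} = v_{2} + 2·v_{4} + 2·v_{10}  ⇒ sig = [2:1,2,2]
  • {1,4,9}:  v_{1} + v_{4} + v_{9} = v_{7}  ⇒ sig = [3:1]
  • {2,5,7}:  v_{2} + v_{5} + v_{7} = v_{1}  ⇒ sig = [3:1]
  • {4,7,10}:  v_{4} + v_{7} + v_{10} = v_{6}  ⇒ sig = [3:1]
  • {5,9,11}:  v_{5} + v_{9} + v_{11} = v_{0} + v_{10}  ⇒ sig = [3:1,1]
  • {2,5,6}:  v_{2} + v_{5} + v_{6} = v_{1} + v_{4} + v_{10}  ⇒ sig = [3:1,1,1]
  • {1,6,9}:  v_{1} + v_{6} + v_{9} = 2·v_{7} + v_{10}  ⇒ sig = [3:1,2]
  • {3,4,10}:  v_{3} + v_{4} + v_{10} = v_{9} + 2·v_{11}  ⇒ sig = [3:1,2]
  • {2,4,5,9}:  v_{2} + v_{4} + v_{5} + v_{9} = 0  ⇒ sig = [4:]
  • {0,2,4,10}:  v_{0} + v_{2} + v_{4} + v_{10} = v_{11}  ⇒ sig = [4:1]
  • {0,2,9,11}:  v_{0} + v_{2} + v_{9} + v_{11} = v_{3}  ⇒ sig = [4:1]

Signatures (|P|; sorted positive RHS coefficients), sorted:
    [2:]
    [2:]
    [2:1,1]
    [2:1,1]
    [2:1,1]
    [2:1,1,1]
    [2:1,1,1]
    [2:1,1,1]
    [2:1,1,1,1,1]
    [2:1,1,1,2]
    [2:1,1,2]
    [2:1,1,2]
    [2:1,1,2,2]
    [2:1,2,2]
    [3:1]
    [3:1]
    [3:1]
    [3:1,1]
    [3:1,1,1]
    [3:1,2]
    [3:1,2]
    [4:]
    [4:1]
    [4:1]


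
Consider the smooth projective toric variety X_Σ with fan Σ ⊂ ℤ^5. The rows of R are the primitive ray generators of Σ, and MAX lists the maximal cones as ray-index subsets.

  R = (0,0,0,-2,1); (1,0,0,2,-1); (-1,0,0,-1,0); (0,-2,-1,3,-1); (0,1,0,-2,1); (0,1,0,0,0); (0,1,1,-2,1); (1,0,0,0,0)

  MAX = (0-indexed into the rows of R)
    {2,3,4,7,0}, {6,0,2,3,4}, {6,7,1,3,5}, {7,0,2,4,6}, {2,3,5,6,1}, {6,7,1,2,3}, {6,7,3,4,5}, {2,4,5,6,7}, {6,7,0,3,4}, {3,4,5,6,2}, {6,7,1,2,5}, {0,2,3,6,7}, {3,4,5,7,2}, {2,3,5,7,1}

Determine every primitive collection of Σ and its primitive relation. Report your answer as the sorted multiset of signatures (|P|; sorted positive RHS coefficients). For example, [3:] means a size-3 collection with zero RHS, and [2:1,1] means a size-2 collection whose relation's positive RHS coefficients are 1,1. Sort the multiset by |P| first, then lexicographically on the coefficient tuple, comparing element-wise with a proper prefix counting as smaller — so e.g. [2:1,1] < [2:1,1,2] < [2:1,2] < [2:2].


Primitive collections (5):

  P={0,1}:  v_{0} + v_{1} = v_{7}  →  sig = [2:1]
  P={0,5}:  v_{0} + v_{5} = v_{4}  →  sig = [2:1]
  P={1,4}:  v_{1} + v_{4} = v_{5} + v_{7}  →  sig = [2:1,1]
  P={2,3,5,6,7}:  v_{2} + v_{3} + v_{5} + v_{6} + v_{7} = 0  →  sig = [5:]
  P={2,3,4,6,7}:  v_{2} + v_{3} + v_{4} + v_{6} + v_{7} = v_{0}  →  sig = [5:1]

Hence PRS(X_Σ) =
[[2:1], [2:1], [2:1,1], [5:], [5:1]]


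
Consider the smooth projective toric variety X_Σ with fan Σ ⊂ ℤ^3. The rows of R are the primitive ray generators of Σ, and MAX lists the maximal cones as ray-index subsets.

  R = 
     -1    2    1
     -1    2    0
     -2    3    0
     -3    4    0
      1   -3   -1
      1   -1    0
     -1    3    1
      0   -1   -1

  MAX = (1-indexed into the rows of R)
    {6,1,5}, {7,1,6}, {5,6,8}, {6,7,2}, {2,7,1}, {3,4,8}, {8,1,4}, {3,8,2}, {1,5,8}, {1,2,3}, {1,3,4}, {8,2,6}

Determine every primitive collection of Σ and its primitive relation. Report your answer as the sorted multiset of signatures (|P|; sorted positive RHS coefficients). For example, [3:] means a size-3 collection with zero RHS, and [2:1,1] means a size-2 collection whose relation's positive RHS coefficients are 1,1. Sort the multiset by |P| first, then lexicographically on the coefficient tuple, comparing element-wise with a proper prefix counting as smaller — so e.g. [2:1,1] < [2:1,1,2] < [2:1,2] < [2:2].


14 collections generate NE(X_Σ); each relation:

  P={5,7}:  v_{5} + v_{7} = 0  →  sig = [2:]
  P={2,5}:  v_{2} + v_{5} = v_{8}  →  sig = [2:1]
  P={3,6}:  v_{3} + v_{6} = v_{2}  →  sig = [2:1]
  P={4,6}:  v_{4} + v_{6} = v_{3}  →  sig = [2:1]
  P={7,8}:  v_{7} + v_{8} = v_{2}  →  sig = [2:1]
  P={4,7}:  v_{4} + v_{7} = v_{1} + v_{2} + v_{3}  →  sig = [2:1,1,1]
  P={3,5}:  v_{3} + v_{5} = v_{1} + 2·v_{8}  →  sig = [2:1,2]
  P={3,7}:  v_{3} + v_{7} = v_{1} + 2·v_{2}  →  sig = [2:1,2]
  P={2,4}:  v_{2} + v_{4} = 2·v_{3}  →  sig = [2:2]
  P={4,5}:  v_{4} + v_{5} = 2·v_{1} + 3·v_{8}  →  sig = [2:2,3]
  P={1,6,8}:  v_{1} + v_{6} + v_{8} = 0  →  sig = [3:]
  P={1,2,6}:  v_{1} + v_{2} + v_{6} = v_{7}  →  sig = [3:1]
  P={1,2,8}:  v_{1} + v_{2} + v_{8} = v_{3}  →  sig = [3:1]
  P={1,3,8}:  v_{1} + v_{3} + v_{8} = v_{4}  →  sig = [3:1]

Hence PRS(X_Σ) =
{ [2:],  [2:1] ×4,  [2:1,1,1],  [2:1,2] ×2,  [2:2],  [2:2,3],  [3:],  [3:1] ×3 }


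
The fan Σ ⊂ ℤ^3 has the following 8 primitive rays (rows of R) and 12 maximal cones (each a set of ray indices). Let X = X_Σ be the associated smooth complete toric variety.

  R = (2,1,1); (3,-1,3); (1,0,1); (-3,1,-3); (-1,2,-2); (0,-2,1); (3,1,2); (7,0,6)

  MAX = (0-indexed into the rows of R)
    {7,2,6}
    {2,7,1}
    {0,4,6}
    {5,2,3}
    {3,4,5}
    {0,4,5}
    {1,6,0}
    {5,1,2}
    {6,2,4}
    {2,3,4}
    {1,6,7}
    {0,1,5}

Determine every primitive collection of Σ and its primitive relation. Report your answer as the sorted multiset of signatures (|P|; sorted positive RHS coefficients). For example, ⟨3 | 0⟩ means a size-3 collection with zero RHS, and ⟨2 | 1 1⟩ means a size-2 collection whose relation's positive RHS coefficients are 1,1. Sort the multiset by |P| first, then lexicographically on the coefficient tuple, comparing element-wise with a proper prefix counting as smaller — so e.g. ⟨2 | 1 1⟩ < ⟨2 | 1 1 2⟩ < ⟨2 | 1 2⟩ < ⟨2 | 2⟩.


Primitive collections (12):

  P = {1,3}:  v_{1} + v_{3} = 0  so sig = ⟨2 | 0⟩
  P = {0,2}:  v_{0} + v_{2} = v_{6}  so sig = ⟨2 | 1⟩
  P = {0,3}:  v_{0} + v_{3} = v_{4}  so sig = ⟨2 | 1⟩
  P = {1,4}:  v_{1} + v_{4} = v_{0}  so sig = ⟨2 | 1⟩
  P = {5,6}:  v_{5} + v_{6} = v_{1}  so sig = ⟨2 | 1⟩
  P = {3,6}:  v_{3} + v_{6} = v_{2} + v_{4}  so sig = ⟨2 | 1 1⟩
  P = {3,7}:  v_{3} + v_{7} = v_{2} + v_{6}  so sig = ⟨2 | 1 1⟩
  P = {0,7}:  v_{0} + v_{7} = v_{1} + 2·v_{6}  so sig = ⟨2 | 1 2⟩
  P = {5,7}:  v_{5} + v_{7} = 2·v_{1} + v_{2}  so sig = ⟨2 | 1 2⟩
  P = {4,7}:  v_{4} + v_{7} = 2·v_{6}  so sig = ⟨2 | 2⟩
  P = {2,4,5}:  v_{2} + v_{4} + v_{5} = 0  so sig = ⟨3 | 0⟩
  P = {1,2,6}:  v_{1} + v_{2} + v_{6} = v_{7}  so sig = ⟨3 | 1⟩

Sorted signature multiset PRS(X):
[⟨2 | 0⟩, ⟨2 | 1⟩, ⟨2 | 1⟩, ⟨2 | 1⟩, ⟨2 | 1⟩, ⟨2 | 1 1⟩, ⟨2 | 1 1⟩, ⟨2 | 1 2⟩, ⟨2 | 1 2⟩, ⟨2 | 2⟩, ⟨3 | 0⟩, ⟨3 | 1⟩]


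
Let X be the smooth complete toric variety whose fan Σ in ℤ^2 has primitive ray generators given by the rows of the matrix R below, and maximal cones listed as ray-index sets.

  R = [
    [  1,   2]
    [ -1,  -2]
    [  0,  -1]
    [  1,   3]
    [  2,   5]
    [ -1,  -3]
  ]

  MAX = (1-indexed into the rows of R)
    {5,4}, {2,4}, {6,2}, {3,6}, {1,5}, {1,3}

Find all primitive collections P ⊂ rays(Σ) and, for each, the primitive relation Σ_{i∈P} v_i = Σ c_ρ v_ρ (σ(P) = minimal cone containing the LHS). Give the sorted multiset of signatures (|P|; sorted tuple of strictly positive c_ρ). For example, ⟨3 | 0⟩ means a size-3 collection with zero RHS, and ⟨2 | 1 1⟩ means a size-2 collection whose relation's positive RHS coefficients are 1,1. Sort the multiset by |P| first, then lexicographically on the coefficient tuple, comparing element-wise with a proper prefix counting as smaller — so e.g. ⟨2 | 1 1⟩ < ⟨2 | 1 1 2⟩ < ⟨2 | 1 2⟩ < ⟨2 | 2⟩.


Primitive collections (9):

  {1,2}:  v_{1} + v_{2} = 0 ; sig = ⟨2 | 0⟩
  {4,6}:  v_{4} + v_{6} = 0 ; sig = ⟨2 | 0⟩
  {1,4}:  v_{1} + v_{4} = v_{5} ; sig = ⟨2 | 1⟩
  {1,6}:  v_{1} + v_{6} = v_{3} ; sig = ⟨2 | 1⟩
  {2,3}:  v_{2} + v_{3} = v_{6} ; sig = ⟨2 | 1⟩
  {2,5}:  v_{2} + v_{5} = v_{4} ; sig = ⟨2 | 1⟩
  {3,4}:  v_{3} + v_{4} = v_{1} ; sig = ⟨2 | 1⟩
  {5,6}:  v_{5} + v_{6} = v_{1} ; sig = ⟨2 | 1⟩
  {3,5}:  v_{3} + v_{5} = 2·v_{1} ; sig = ⟨2 | 2⟩

Hence PRS(X_Σ) =
    |P|=2: 9 collections, coeffs (), (), (1), (1), (1), (1), (1), (1), (2)


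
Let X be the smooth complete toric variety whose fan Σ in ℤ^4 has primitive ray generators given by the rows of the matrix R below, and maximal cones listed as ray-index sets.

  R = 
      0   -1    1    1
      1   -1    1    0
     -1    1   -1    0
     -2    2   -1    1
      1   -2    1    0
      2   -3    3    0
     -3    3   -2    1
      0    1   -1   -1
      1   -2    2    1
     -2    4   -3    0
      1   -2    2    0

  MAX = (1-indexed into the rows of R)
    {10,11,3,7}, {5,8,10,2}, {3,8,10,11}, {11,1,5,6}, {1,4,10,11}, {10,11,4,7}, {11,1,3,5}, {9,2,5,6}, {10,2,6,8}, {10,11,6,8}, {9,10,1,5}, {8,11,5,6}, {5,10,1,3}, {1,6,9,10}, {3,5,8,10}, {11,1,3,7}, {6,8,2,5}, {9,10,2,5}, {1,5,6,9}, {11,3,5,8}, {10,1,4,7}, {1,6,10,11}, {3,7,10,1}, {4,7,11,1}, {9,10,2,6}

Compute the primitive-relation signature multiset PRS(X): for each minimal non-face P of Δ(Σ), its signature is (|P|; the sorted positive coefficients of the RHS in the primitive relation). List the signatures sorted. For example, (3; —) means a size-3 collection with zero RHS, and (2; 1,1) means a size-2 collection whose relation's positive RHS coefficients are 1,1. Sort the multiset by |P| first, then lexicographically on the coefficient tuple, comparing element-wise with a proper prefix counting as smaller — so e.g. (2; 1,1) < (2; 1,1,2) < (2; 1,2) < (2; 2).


Δ(Σ) — 11 vertices, 23 min non-faces:

  • {1,8}:  v_{1} + v_{8} = 0  →  sig = (2; —)
  • {2,3}:  v_{2} + v_{3} = 0  →  sig = (2; —)
  • {1,2}:  v_{1} + v_{2} = v_{9}  →  sig = (2; 1)
  • {2,7}:  v_{2} + v_{7} = v_{4}  →  sig = (2; 1)
  • {2,11}:  v_{2} + v_{11} = v_{6}  →  sig = (2; 1)
  • {3,4}:  v_{3} + v_{4} = v_{7}  →  sig = (2; 1)
  • {3,6}:  v_{3} + v_{6} = v_{11}  →  sig = (2; 1)
  • {3,9}:  v_{3} + v_{9} = v_{1}  →  sig = (2; 1)
  • {8,9}:  v_{8} + v_{9} = v_{2}  →  sig = (2; 1)
  • {4,5}:  v_{4} + v_{5} = v_{1} + v_{3}  →  sig = (2; 1,1)
  • {6,7}:  v_{6} + v_{7} = v_{4} + v_{11}  →  sig = (2; 1,1)
  • {7,9}:  v_{7} + v_{9} = v_{1} + v_{4}  →  sig = (2; 1,1)
  • {9,11}:  v_{9} + v_{11} = v_{1} + v_{6}  →  sig = (2; 1,1)
  • {2,4}:  v_{2} + v_{4} = v_{1} + v_{10} + v_{11}  →  sig = (2; 1,1,1)
  • {4,8}:  v_{4} + v_{8} = v_{3} + v_{10} + v_{11}  →  sig = (2; 1,1,1)
  • {4,6}:  v_{4} + v_{6} = v_{1} + v_{10} + 2·v_{11}  →  sig = (2; 1,1,2)
  • {4,9}:  v_{4} + v_{9} = 2·v_{1} + v_{10} + v_{11}  →  sig = (2; 1,1,2)
  • {7,8}:  v_{7} + v_{8} = 2·v_{3} + v_{10} + v_{11}  →  sig = (2; 1,1,2)
  • {5,7}:  v_{5} + v_{7} = v_{1} + 2·v_{3}  →  sig = (2; 1,2)
  • {5,10,11}:  v_{5} + v_{10} + v_{11} = 0  →  sig = (3; —)
  • {5,6,10}:  v_{5} + v_{6} + v_{10} = v_{2}  →  sig = (3; 1)
  • {1,3,10,11}:  v_{1} + v_{3} + v_{10} + v_{11} = v_{4}  →  sig = (4; 1)
  • {1,7,10,11}:  v_{1} + v_{7} + v_{10} + v_{11} = 2·v_{4}  →  sig = (4; 2)

Sorted signature multiset PRS(X):
{ (2; —) ×2,  (2; 1) ×7,  (2; 1,1) ×4,  (2; 1,1,1) ×2,  (2; 1,1,2) ×3,  (2; 1,2),  (3; —),  (3; 1),  (4; 1),  (4; 2) }


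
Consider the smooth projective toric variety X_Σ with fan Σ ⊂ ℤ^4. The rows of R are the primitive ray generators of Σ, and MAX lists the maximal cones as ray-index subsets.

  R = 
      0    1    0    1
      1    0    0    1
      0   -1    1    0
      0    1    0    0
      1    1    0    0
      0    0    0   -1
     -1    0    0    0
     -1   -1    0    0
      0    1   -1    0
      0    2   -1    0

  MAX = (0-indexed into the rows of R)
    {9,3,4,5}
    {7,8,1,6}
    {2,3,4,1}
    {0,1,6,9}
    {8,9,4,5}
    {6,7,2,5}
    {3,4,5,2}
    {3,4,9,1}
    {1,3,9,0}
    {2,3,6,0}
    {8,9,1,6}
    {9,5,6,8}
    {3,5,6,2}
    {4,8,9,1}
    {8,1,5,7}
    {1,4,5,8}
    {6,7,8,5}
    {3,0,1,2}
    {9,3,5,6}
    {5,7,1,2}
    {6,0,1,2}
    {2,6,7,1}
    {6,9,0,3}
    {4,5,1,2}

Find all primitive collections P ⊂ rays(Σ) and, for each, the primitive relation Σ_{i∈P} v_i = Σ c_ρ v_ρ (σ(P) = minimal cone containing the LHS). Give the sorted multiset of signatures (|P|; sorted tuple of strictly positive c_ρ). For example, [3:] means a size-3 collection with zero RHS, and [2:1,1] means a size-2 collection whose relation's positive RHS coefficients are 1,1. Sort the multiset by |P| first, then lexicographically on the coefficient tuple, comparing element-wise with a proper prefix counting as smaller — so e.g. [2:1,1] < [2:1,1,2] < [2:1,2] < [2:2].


|primitive collections| = 15. Relations:

  P={2,8}:  v_{2} + v_{8} = 0  ⟹  sig = [2:]
  P={4,7}:  v_{4} + v_{7} = 0  ⟹  sig = [2:]
  P={0,5}:  v_{0} + v_{5} = v_{3}  ⟹  sig = [2:1]
  P={2,9}:  v_{2} + v_{9} = v_{3}  ⟹  sig = [2:1]
  P={3,7}:  v_{3} + v_{7} = v_{6}  ⟹  sig = [2:1]
  P={3,8}:  v_{3} + v_{8} = v_{9}  ⟹  sig = [2:1]
  P={4,6}:  v_{4} + v_{6} = v_{3}  ⟹  sig = [2:1]
  P={7,9}:  v_{7} + v_{9} = v_{6} + v_{8}  ⟹  sig = [2:1,1]
  P={0,8}:  v_{0} + v_{8} = v_{1} + v_{6} + v_{9}  ⟹  sig = [2:1,1,1]
  P={0,4}:  v_{0} + v_{4} = v_{1} + 2·v_{3}  ⟹  sig = [2:1,2]
  P={0,7}:  v_{0} + v_{7} = v_{1} + 2·v_{6}  ⟹  sig = [2:1,2]
  P={1,5,6}:  v_{1} + v_{5} + v_{6} = 0  ⟹  sig = [3:]
  P={1,3,5}:  v_{1} + v_{3} + v_{5} = v_{4}  ⟹  sig = [3:1]
  P={1,3,6}:  v_{1} + v_{3} + v_{6} = v_{0}  ⟹  sig = [3:1]
  P={1,5,9}:  v_{1} + v_{5} + v_{9} = v_{4} + v_{8}  ⟹  sig = [3:1,1]

Hence PRS(X_Σ) =
    |P|=2: 11 collections, coeffs (), (), (1), (1), (1), (1), (1), (1,1), (1,1,1), (1,2), (1,2)
    |P|=3: 4 collections, coeffs (), (1), (1), (1,1)


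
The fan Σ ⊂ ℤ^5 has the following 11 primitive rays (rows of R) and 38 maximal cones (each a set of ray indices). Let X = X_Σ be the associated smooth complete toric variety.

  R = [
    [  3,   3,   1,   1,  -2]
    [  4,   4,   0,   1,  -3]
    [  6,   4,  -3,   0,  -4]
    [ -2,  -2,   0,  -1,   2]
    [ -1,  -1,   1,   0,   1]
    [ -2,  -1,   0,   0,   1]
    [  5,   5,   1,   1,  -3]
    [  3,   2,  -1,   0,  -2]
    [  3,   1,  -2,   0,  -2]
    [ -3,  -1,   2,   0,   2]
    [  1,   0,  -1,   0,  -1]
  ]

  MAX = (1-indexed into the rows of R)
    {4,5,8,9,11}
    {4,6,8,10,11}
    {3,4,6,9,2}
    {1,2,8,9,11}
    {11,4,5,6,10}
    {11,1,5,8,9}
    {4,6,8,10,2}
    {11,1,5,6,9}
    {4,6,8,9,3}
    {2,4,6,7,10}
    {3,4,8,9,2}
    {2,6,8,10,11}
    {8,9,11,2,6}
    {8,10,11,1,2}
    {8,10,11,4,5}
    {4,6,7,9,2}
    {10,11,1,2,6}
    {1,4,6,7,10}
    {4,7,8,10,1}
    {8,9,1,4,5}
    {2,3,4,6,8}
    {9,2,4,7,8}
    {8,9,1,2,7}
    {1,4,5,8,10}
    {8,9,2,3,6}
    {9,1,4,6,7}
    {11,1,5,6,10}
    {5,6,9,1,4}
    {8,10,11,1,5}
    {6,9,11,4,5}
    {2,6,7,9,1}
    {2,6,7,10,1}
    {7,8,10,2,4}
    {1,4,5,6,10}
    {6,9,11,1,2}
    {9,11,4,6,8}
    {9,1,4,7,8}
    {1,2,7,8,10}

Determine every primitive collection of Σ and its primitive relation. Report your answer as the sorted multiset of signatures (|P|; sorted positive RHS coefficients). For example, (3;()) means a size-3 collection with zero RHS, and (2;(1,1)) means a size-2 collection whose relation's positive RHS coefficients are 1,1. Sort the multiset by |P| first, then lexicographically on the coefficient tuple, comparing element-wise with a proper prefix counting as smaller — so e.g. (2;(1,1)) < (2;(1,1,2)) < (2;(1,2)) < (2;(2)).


Primitive collections (16):

  {9,10}:  v_{9} + v_{10} = 0  so sig = (2;())
  {2,5}:  v_{2} + v_{5} = v_{1}  so sig = (2;(1))
  {7,11}:  v_{7} + v_{11} = v_{1} + v_{8}  so sig = (2;(1,1))
  {3,5}:  v_{3} + v_{5} = v_{2} + v_{4} + v_{9}  so sig = (2;(1,1,1))
  {3,10}:  v_{3} + v_{10} = v_{2} + v_{4} + v_{6} + v_{8}  so sig = (2;(1,1,1,1))
  {1,3}:  v_{1} + v_{3} = 2·v_{2} + v_{4} + v_{9}  so sig = (2;(1,1,2))
  {3,11}:  v_{3} + v_{11} = v_{6} + 2·v_{8} + v_{9}  so sig = (2;(1,1,2))
  {5,7}:  v_{5} + v_{7} = 2·v_{1} + v_{4}  so sig = (2;(1,2))
  {3,7}:  v_{3} + v_{7} = 3·v_{2} + 2·v_{4} + v_{9}  so sig = (2;(1,2,3))
  {5,6,8}:  v_{5} + v_{6} + v_{8} = 0  so sig = (3;())
  {1,2,4}:  v_{1} + v_{2} + v_{4} = v_{7}  so sig = (3;(1))
  {1,6,8}:  v_{1} + v_{6} + v_{8} = v_{2}  so sig = (3;(1))
  {2,4,11}:  v_{2} + v_{4} + v_{11} = v_{8}  so sig = (3;(1))
  {1,4,11}:  v_{1} + v_{4} + v_{11} = v_{5} + v_{8}  so sig = (3;(1,1))
  {6,7,8}:  v_{6} + v_{7} + v_{8} = 2·v_{2} + v_{4}  so sig = (3;(1,2))
  {2,4,6,8,9}:  v_{2} + v_{4} + v_{6} + v_{8} + v_{9} = v_{3}  so sig = (5;(1))

Hence PRS(X_Σ) =
    |P|=2: 9 collections, coeffs (), (1), (1,1), (1,1,1), (1,1,1,1), (1,1,2), (1,1,2), (1,2), (1,2,3)
    |P|=3: 6 collections, coeffs (), (1), (1), (1), (1,1), (1,2)
    |P|=5: 1 collection, coeffs (1)


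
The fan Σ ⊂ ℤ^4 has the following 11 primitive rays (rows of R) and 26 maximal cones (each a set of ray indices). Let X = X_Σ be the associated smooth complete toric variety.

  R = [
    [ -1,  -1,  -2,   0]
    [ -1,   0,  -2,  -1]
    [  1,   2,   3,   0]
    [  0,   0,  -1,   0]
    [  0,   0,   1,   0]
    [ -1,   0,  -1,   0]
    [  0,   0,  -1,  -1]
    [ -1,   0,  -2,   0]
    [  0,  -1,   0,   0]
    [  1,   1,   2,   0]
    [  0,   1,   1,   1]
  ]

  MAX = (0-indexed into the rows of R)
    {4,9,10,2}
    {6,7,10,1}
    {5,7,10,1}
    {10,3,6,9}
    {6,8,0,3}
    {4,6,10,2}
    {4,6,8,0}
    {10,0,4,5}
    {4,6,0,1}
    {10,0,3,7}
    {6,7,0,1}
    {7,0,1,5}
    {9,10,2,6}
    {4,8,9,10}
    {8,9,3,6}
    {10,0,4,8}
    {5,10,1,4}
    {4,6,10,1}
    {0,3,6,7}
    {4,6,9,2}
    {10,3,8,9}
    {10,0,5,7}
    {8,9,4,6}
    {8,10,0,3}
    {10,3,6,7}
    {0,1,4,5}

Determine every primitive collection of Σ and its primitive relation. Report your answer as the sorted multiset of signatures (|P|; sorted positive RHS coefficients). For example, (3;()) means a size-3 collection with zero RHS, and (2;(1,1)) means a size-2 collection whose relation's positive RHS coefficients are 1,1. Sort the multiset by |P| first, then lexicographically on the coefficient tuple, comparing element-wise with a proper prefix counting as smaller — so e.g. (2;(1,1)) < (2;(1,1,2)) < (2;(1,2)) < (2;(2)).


Minimal non-faces — 22 found among 11 rays, 26 max cones:

  P = {0,9}:  v_{0} + v_{9} = 0 ; sig = (2;())
  P = {3,4}:  v_{3} + v_{4} = 0 ; sig = (2;())
  P = {3,5}:  v_{3} + v_{5} = v_{7} ; sig = (2;(1))
  P = {4,7}:  v_{4} + v_{7} = v_{5} ; sig = (2;(1))
  P = {5,6}:  v_{5} + v_{6} = v_{1} ; sig = (2;(1))
  P = {7,8}:  v_{7} + v_{8} = v_{0} ; sig = (2;(1))
  P = {1,3}:  v_{1} + v_{3} = v_{6} + v_{7} ; sig = (2;(1,1))
  P = {2,8}:  v_{2} + v_{8} = v_{4} + v_{9} ; sig = (2;(1,1))
  P = {5,8}:  v_{5} + v_{8} = v_{0} + v_{4} ; sig = (2;(1,1))
  P = {7,9}:  v_{7} + v_{9} = v_{6} + v_{10} ; sig = (2;(1,1))
  P = {0,2}:  v_{0} + v_{2} = v_{4} + v_{6} + v_{10} ; sig = (2;(1,1,1))
  P = {1,8}:  v_{1} + v_{8} = v_{0} + v_{4} + v_{6} ; sig = (2;(1,1,1))
  P = {2,3}:  v_{2} + v_{3} = v_{6} + v_{9} + v_{10} ; sig = (2;(1,1,1))
  P = {5,9}:  v_{5} + v_{9} = v_{4} + v_{6} + v_{10} ; sig = (2;(1,1,1))
  P = {1,9}:  v_{1} + v_{9} = v_{4} + 2·v_{6} + v_{10} ; sig = (2;(1,1,2))
  P = {2,7}:  v_{2} + v_{7} = v_{4} + 2·v_{6} + 2·v_{10} ; sig = (2;(1,2,2))
  P = {2,5}:  v_{2} + v_{5} = 2·v_{4} + 2·v_{6} + 2·v_{10} ; sig = (2;(2,2,2))
  P = {1,2}:  v_{1} + v_{2} = 2·v_{4} + 3·v_{6} + 2·v_{10} ; sig = (2;(2,2,3))
  P = {6,8,10}:  v_{6} + v_{8} + v_{10} = 0 ; sig = (3;())
  P = {0,6,10}:  v_{0} + v_{6} + v_{10} = v_{7} ; sig = (3;(1))
  P = {0,1,10}:  v_{0} + v_{1} + v_{10} = v_{5} + v_{7} ; sig = (3;(1,1))
  P = {4,6,9,10}:  v_{4} + v_{6} + v_{9} + v_{10} = v_{2} ; sig = (4;(1))

so the primitive-relation signature multiset is
    (2;())
    (2;())
    (2;(1))
    (2;(1))
    (2;(1))
    (2;(1))
    (2;(1,1))
    (2;(1,1))
    (2;(1,1))
    (2;(1,1))
    (2;(1,1,1))
    (2;(1,1,1))
    (2;(1,1,1))
    (2;(1,1,1))
    (2;(1,1,2))
    (2;(1,2,2))
    (2;(2,2,2))
    (2;(2,2,3))
    (3;())
    (3;(1))
    (3;(1,1))
    (4;(1))


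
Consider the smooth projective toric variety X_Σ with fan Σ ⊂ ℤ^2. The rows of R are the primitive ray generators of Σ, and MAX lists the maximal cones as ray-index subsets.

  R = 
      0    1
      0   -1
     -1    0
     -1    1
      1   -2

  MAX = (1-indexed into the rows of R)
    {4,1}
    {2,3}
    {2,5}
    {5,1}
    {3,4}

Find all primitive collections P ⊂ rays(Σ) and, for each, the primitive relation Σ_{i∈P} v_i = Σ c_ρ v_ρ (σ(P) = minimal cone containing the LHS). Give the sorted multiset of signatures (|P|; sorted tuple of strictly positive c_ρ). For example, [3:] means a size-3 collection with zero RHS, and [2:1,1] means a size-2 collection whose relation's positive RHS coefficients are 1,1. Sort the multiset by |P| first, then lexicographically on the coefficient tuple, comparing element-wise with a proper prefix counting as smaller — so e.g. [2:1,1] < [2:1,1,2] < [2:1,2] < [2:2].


Σ has 5 primitive collections:

  • {1,2}:  v_{1} + v_{2} = 0  ⇒ sig = [2:]
  • {1,3}:  v_{1} + v_{3} = v_{4}  ⇒ sig = [2:1]
  • {2,4}:  v_{2} + v_{4} = v_{3}  ⇒ sig = [2:1]
  • {4,5}:  v_{4} + v_{5} = v_{2}  ⇒ sig = [2:1]
  • {3,5}:  v_{3} + v_{5} = 2·v_{2}  ⇒ sig = [2:2]

so the primitive-relation signature multiset is
    |P|=2: 5 collections, coeffs (), (1), (1), (1), (2)


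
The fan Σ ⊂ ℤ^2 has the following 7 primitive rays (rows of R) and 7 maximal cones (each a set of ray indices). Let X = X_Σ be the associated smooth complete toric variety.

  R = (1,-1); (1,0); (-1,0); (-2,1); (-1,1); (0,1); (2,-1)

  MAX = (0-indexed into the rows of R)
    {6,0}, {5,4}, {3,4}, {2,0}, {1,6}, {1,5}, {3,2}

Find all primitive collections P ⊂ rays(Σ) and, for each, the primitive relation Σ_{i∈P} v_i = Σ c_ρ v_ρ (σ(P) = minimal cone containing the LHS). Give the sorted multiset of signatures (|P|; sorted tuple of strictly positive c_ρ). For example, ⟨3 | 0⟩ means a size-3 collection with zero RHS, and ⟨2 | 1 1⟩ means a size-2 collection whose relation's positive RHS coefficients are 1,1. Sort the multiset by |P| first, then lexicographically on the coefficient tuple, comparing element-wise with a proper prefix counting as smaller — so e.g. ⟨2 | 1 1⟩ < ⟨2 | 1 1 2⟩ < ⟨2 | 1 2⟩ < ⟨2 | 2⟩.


Minimal non-faces — 14 found among 7 rays, 7 max cones:

  • {0,4}:  v_{0} + v_{4} = 0  so sig = ⟨2 | 0⟩
  • {1,2}:  v_{1} + v_{2} = 0  so sig = ⟨2 | 0⟩
  • {3,6}:  v_{3} + v_{6} = 0  so sig = ⟨2 | 0⟩
  • {0,1}:  v_{0} + v_{1} = v_{6}  so sig = ⟨2 | 1⟩
  • {0,3}:  v_{0} + v_{3} = v_{2}  so sig = ⟨2 | 1⟩
  • {0,5}:  v_{0} + v_{5} = v_{1}  so sig = ⟨2 | 1⟩
  • {1,3}:  v_{1} + v_{3} = v_{4}  so sig = ⟨2 | 1⟩
  • {1,4}:  v_{1} + v_{4} = v_{5}  so sig = ⟨2 | 1⟩
  • {2,4}:  v_{2} + v_{4} = v_{3}  so sig = ⟨2 | 1⟩
  • {2,5}:  v_{2} + v_{5} = v_{4}  so sig = ⟨2 | 1⟩
  • {2,6}:  v_{2} + v_{6} = v_{0}  so sig = ⟨2 | 1⟩
  • {4,6}:  v_{4} + v_{6} = v_{1}  so sig = ⟨2 | 1⟩
  • {3,5}:  v_{3} + v_{5} = 2·v_{4}  so sig = ⟨2 | 2⟩
  • {5,6}:  v_{5} + v_{6} = 2·v_{1}  so sig = ⟨2 | 2⟩

Hence PRS(X_Σ) =
{ ⟨2 | 0⟩ ×3,  ⟨2 | 1⟩ ×9,  ⟨2 | 2⟩ ×2 }


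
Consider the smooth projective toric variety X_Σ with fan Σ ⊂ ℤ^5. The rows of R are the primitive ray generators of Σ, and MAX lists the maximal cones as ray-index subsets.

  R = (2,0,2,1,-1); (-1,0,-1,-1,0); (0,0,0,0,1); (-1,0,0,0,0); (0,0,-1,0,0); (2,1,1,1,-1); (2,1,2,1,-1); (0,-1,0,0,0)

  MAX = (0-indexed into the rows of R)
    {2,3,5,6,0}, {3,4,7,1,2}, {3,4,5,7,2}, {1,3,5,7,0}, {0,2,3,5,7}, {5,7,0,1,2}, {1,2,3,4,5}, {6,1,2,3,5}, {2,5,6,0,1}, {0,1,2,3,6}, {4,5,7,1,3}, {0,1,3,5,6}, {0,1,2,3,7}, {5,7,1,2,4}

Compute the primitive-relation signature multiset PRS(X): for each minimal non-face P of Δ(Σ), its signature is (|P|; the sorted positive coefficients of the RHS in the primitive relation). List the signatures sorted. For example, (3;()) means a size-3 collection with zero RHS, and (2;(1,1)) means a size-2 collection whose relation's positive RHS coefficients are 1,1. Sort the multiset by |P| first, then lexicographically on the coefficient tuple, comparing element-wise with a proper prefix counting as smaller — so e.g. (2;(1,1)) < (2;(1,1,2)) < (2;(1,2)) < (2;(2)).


Δ(Σ) — 8 vertices, 5 min non-faces:

  • {4,6}:  v_{4} + v_{6} = v_{5}  ⇒ sig = (2;(1))
  • {6,7}:  v_{6} + v_{7} = v_{0}  ⇒ sig = (2;(1))
  • {0,4}:  v_{0} + v_{4} = v_{5} + v_{7}  ⇒ sig = (2;(1,1))
  • {1,2,3,5,7}:  v_{1} + v_{2} + v_{3} + v_{5} + v_{7} = 0  ⇒ sig = (5;())
  • {0,1,2,3,5}:  v_{0} + v_{1} + v_{2} + v_{3} + v_{5} = v_{6}  ⇒ sig = (5;(1))

Signatures (|P|; sorted positive RHS coefficients), sorted:
    (2;(1))
    (2;(1))
    (2;(1,1))
    (5;())
    (5;(1))
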